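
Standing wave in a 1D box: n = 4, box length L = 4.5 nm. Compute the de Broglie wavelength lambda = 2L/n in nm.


lambda = 2L / n
= 2 * 4.5 / 4
= 9.0 / 4
= 2.25 nm

2.25


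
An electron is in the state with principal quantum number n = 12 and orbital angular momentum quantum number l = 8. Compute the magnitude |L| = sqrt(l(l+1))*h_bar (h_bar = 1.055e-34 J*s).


L = sqrt(l*(l+1)) * h_bar
= sqrt(8 * 9) * 1.055e-34
= sqrt(72) * 1.055e-34
= 8.4853 * 1.055e-34
= 8.9520e-34 J*s

8.9520e-34


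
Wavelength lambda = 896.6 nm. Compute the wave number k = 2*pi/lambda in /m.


k = 2 * pi / lambda
= 6.2832 / (896.6e-9)
= 6.2832 / 8.9660e-07
= 7.0078e+06 /m

7.0078e+06


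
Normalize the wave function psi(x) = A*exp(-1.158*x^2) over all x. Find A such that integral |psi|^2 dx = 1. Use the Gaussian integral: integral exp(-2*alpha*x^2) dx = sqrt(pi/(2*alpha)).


integral |psi|^2 dx = A^2 * sqrt(pi/(2*alpha)) = 1
A^2 = sqrt(2*alpha/pi)
= sqrt(2 * 1.158 / pi)
= 0.858607
A = sqrt(0.858607)
= 0.9266

0.9266


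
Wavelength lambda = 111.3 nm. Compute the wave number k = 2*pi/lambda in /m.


k = 2 * pi / lambda
= 6.2832 / (111.3e-9)
= 6.2832 / 1.1130e-07
= 5.6453e+07 /m

5.6453e+07


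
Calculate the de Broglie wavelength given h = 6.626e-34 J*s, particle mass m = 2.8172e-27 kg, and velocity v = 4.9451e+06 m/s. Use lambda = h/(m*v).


lambda = h / (m * v)
= 6.626e-34 / (2.8172e-27 * 4.9451e+06)
= 6.626e-34 / 1.3931e-20
= 4.7562e-14 m

4.7562e-14


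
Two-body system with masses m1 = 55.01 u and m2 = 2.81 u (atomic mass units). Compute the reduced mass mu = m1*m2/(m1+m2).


mu = m1 * m2 / (m1 + m2)
= 55.01 * 2.81 / (55.01 + 2.81)
= 154.5781 / 57.82
= 2.6734 u

2.6734


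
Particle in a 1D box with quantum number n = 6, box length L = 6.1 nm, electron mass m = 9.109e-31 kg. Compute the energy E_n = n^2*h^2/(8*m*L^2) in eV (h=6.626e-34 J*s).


E = n^2 * h^2 / (8 * m * L^2)
= 6^2 * (6.626e-34)^2 / (8 * 9.109e-31 * (6.1e-9)^2)
= 36 * 4.3904e-67 / (8 * 9.109e-31 * 3.7210e-17)
= 5.8289e-20 J
= 0.3639 eV

0.3639


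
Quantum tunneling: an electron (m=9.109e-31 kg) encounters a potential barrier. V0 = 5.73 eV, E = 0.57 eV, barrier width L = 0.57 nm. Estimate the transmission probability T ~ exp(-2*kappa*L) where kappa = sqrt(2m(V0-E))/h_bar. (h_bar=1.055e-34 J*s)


V0 - E = 5.16 eV = 8.2663e-19 J
kappa = sqrt(2 * m * (V0-E)) / h_bar
= sqrt(2 * 9.109e-31 * 8.2663e-19) / 1.055e-34
= 1.1632e+10 /m
2*kappa*L = 2 * 1.1632e+10 * 0.57e-9
= 13.2605
T = exp(-13.2605) = 1.742015e-06

1.742015e-06


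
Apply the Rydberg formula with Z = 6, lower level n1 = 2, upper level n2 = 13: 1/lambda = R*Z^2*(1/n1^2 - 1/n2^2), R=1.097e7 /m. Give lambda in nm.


1/lambda = R * Z^2 * (1/n1^2 - 1/n2^2)
= 1.097e7 * 6^2 * (1/2^2 - 1/13^2)
= 1.097e7 * 36 * (0.25 - 0.005917)
= 9.6393e+07 /m
lambda = 1 / 9.6393e+07
= 10.3742 nm

10.3742


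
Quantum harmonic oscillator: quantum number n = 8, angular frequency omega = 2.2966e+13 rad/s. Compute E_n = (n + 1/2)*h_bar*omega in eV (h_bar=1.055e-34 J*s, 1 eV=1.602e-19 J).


E = (n + 1/2) * h_bar * omega
= (8 + 0.5) * 1.055e-34 * 2.2966e+13
= 8.5 * 2.4229e-21
= 2.0595e-20 J
= 0.1286 eV

0.1286


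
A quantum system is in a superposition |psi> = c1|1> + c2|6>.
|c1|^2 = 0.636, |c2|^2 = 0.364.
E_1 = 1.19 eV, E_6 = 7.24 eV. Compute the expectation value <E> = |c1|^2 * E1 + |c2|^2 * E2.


<E> = |c1|^2 * E1 + |c2|^2 * E2
= 0.636 * 1.19 + 0.364 * 7.24
= 0.7568 + 2.6354
= 3.3922 eV

3.3922


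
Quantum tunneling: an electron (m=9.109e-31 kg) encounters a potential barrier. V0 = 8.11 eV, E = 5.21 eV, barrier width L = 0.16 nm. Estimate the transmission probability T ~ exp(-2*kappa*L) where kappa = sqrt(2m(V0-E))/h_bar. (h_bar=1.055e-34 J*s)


V0 - E = 2.9 eV = 4.6458e-19 J
kappa = sqrt(2 * m * (V0-E)) / h_bar
= sqrt(2 * 9.109e-31 * 4.6458e-19) / 1.055e-34
= 8.7202e+09 /m
2*kappa*L = 2 * 8.7202e+09 * 0.16e-9
= 2.7905
T = exp(-2.7905) = 6.139205e-02

6.139205e-02


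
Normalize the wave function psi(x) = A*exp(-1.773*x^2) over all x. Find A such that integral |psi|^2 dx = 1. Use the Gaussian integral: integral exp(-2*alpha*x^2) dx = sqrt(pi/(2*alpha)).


integral |psi|^2 dx = A^2 * sqrt(pi/(2*alpha)) = 1
A^2 = sqrt(2*alpha/pi)
= sqrt(2 * 1.773 / pi)
= 1.062416
A = sqrt(1.062416)
= 1.0307

1.0307


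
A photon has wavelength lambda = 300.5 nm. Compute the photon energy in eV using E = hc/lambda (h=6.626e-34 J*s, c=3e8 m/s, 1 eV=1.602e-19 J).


E = hc / lambda
= (6.626e-34)(3e8) / (300.5e-9)
= 1.9878e-25 / 3.0050e-07
= 6.6150e-19 J
Converting to eV: 6.6150e-19 / 1.602e-19
= 4.1292 eV

4.1292


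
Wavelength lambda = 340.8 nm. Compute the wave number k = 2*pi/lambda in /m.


k = 2 * pi / lambda
= 6.2832 / (340.8e-9)
= 6.2832 / 3.4080e-07
= 1.8437e+07 /m

1.8437e+07


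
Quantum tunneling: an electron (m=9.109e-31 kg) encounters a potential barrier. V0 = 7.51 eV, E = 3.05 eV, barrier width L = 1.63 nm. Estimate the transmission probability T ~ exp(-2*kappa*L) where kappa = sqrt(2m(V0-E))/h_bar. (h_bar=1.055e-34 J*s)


V0 - E = 4.46 eV = 7.1449e-19 J
kappa = sqrt(2 * m * (V0-E)) / h_bar
= sqrt(2 * 9.109e-31 * 7.1449e-19) / 1.055e-34
= 1.0814e+10 /m
2*kappa*L = 2 * 1.0814e+10 * 1.63e-9
= 35.2545
T = exp(-35.2545) = 4.888535e-16

4.888535e-16


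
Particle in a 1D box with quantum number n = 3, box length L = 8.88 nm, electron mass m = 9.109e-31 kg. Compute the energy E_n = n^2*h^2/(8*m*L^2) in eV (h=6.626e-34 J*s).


E = n^2 * h^2 / (8 * m * L^2)
= 3^2 * (6.626e-34)^2 / (8 * 9.109e-31 * (8.88e-9)^2)
= 9 * 4.3904e-67 / (8 * 9.109e-31 * 7.8854e-17)
= 6.8764e-21 J
= 0.0429 eV

0.0429


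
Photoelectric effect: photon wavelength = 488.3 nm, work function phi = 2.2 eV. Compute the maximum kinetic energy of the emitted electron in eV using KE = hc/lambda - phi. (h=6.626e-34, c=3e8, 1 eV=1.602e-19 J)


E_photon = hc / lambda
= (6.626e-34)(3e8) / (488.3e-9)
= 4.0709e-19 J
= 2.5411 eV
KE = E_photon - phi
= 2.5411 - 2.2
= 0.3411 eV

0.3411


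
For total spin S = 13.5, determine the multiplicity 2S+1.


Spin multiplicity = 2S + 1
= 2 * 13.5 + 1
= 27.0 + 1
= 28

28


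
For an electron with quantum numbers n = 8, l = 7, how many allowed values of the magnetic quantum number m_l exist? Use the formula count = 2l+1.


m_l ranges from -l to +l in integer steps
So m_l goes from -7 to +7
Count = 2l + 1 = 2*7 + 1
= 15

15


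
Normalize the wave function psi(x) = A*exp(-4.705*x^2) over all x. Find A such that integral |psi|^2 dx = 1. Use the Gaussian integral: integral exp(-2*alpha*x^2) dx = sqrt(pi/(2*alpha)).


integral |psi|^2 dx = A^2 * sqrt(pi/(2*alpha)) = 1
A^2 = sqrt(2*alpha/pi)
= sqrt(2 * 4.705 / pi)
= 1.730692
A = sqrt(1.730692)
= 1.3156

1.3156


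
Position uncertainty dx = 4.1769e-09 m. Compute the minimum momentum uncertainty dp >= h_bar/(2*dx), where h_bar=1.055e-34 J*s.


dp = h_bar / (2 * dx)
= 1.055e-34 / (2 * 4.1769e-09)
= 1.055e-34 / 8.3538e-09
= 1.2629e-26 kg*m/s

1.2629e-26


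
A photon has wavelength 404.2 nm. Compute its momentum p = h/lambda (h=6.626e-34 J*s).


p = h / lambda
= 6.626e-34 / (404.2e-9)
= 6.626e-34 / 4.0420e-07
= 1.6393e-27 kg*m/s

1.6393e-27


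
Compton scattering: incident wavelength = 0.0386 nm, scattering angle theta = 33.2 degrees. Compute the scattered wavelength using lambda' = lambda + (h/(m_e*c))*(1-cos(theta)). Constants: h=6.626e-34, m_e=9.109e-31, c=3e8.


Compton wavelength: h/(m_e*c) = 2.4247e-12 m
d_lambda = 2.4247e-12 * (1 - cos(33.2 deg))
= 2.4247e-12 * 0.163236
= 3.9580e-13 m = 0.000396 nm
lambda' = 0.0386 + 0.000396
= 0.038996 nm

0.038996


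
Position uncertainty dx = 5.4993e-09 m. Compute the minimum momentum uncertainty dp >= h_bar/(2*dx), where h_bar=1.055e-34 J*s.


dp = h_bar / (2 * dx)
= 1.055e-34 / (2 * 5.4993e-09)
= 1.055e-34 / 1.0999e-08
= 9.5921e-27 kg*m/s

9.5921e-27


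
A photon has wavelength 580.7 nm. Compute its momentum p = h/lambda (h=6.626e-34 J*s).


p = h / lambda
= 6.626e-34 / (580.7e-9)
= 6.626e-34 / 5.8070e-07
= 1.1410e-27 kg*m/s

1.1410e-27


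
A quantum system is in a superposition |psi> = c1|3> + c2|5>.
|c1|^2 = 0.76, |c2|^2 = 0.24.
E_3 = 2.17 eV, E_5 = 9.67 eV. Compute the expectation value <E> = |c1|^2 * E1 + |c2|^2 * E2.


<E> = |c1|^2 * E1 + |c2|^2 * E2
= 0.76 * 2.17 + 0.24 * 9.67
= 1.6492 + 2.3208
= 3.97 eV

3.97


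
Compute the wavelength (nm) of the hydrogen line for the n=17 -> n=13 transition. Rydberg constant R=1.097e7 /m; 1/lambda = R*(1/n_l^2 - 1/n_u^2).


1/lambda = R * (1/n_l^2 - 1/n_u^2)
= 1.097e7 * (1/13^2 - 1/17^2)
= 1.097e7 * (0.005917 - 0.00346)
= 1.097e7 * 0.002457
= 2.6953e+04 /m
lambda = 1 / 2.6953e+04 = 37101.9447 nm

37101.9447


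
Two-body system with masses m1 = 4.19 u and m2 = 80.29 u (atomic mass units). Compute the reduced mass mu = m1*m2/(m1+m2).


mu = m1 * m2 / (m1 + m2)
= 4.19 * 80.29 / (4.19 + 80.29)
= 336.4151 / 84.48
= 3.9822 u

3.9822


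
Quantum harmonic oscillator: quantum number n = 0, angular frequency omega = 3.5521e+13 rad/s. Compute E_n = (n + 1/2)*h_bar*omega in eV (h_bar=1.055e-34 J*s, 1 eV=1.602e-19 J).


E = (n + 1/2) * h_bar * omega
= (0 + 0.5) * 1.055e-34 * 3.5521e+13
= 0.5 * 3.7475e-21
= 1.8737e-21 J
= 0.0117 eV

0.0117


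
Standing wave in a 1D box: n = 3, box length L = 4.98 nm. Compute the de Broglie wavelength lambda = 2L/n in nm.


lambda = 2L / n
= 2 * 4.98 / 3
= 9.96 / 3
= 3.32 nm

3.32


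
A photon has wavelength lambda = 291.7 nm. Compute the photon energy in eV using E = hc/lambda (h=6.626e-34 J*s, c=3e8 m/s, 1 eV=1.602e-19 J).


E = hc / lambda
= (6.626e-34)(3e8) / (291.7e-9)
= 1.9878e-25 / 2.9170e-07
= 6.8145e-19 J
Converting to eV: 6.8145e-19 / 1.602e-19
= 4.2538 eV

4.2538


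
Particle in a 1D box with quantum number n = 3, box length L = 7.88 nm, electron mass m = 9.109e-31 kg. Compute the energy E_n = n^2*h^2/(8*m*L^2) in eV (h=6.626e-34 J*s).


E = n^2 * h^2 / (8 * m * L^2)
= 3^2 * (6.626e-34)^2 / (8 * 9.109e-31 * (7.88e-9)^2)
= 9 * 4.3904e-67 / (8 * 9.109e-31 * 6.2094e-17)
= 8.7324e-21 J
= 0.0545 eV

0.0545


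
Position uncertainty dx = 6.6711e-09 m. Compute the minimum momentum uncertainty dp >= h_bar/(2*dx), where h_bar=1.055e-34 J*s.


dp = h_bar / (2 * dx)
= 1.055e-34 / (2 * 6.6711e-09)
= 1.055e-34 / 1.3342e-08
= 7.9072e-27 kg*m/s

7.9072e-27


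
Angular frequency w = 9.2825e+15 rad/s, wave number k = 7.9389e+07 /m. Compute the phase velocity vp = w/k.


vp = w / k
= 9.2825e+15 / 7.9389e+07
= 1.1692e+08 m/s

1.1692e+08


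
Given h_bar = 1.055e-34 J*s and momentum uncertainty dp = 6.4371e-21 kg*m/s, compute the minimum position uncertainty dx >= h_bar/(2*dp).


dx = h_bar / (2 * dp)
= 1.055e-34 / (2 * 6.4371e-21)
= 1.055e-34 / 1.2874e-20
= 8.1947e-15 m

8.1947e-15


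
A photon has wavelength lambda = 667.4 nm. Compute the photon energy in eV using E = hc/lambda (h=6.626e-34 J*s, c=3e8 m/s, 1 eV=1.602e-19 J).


E = hc / lambda
= (6.626e-34)(3e8) / (667.4e-9)
= 1.9878e-25 / 6.6740e-07
= 2.9784e-19 J
Converting to eV: 2.9784e-19 / 1.602e-19
= 1.8592 eV

1.8592


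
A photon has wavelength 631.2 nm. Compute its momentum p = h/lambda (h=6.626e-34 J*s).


p = h / lambda
= 6.626e-34 / (631.2e-9)
= 6.626e-34 / 6.3120e-07
= 1.0497e-27 kg*m/s

1.0497e-27


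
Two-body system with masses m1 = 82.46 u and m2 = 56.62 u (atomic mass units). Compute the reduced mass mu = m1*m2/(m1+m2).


mu = m1 * m2 / (m1 + m2)
= 82.46 * 56.62 / (82.46 + 56.62)
= 4668.8852 / 139.08
= 33.5698 u

33.5698


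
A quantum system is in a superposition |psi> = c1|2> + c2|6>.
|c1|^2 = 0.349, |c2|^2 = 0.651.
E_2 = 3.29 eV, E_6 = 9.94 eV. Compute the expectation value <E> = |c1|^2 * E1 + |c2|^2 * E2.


<E> = |c1|^2 * E1 + |c2|^2 * E2
= 0.349 * 3.29 + 0.651 * 9.94
= 1.1482 + 6.4709
= 7.6191 eV

7.6191


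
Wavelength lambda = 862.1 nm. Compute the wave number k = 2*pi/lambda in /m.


k = 2 * pi / lambda
= 6.2832 / (862.1e-9)
= 6.2832 / 8.6210e-07
= 7.2882e+06 /m

7.2882e+06


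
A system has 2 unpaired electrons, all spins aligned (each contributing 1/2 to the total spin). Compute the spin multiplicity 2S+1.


Total spin S = N * (1/2) = 2 * 0.5 = 1.0
Spin multiplicity = 2S + 1
= 2 * 1.0 + 1
= 3

3


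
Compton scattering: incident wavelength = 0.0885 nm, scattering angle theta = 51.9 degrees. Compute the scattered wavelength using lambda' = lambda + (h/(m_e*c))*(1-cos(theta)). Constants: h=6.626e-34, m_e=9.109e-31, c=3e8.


Compton wavelength: h/(m_e*c) = 2.4247e-12 m
d_lambda = 2.4247e-12 * (1 - cos(51.9 deg))
= 2.4247e-12 * 0.382964
= 9.2858e-13 m = 0.000929 nm
lambda' = 0.0885 + 0.000929
= 0.089429 nm

0.089429


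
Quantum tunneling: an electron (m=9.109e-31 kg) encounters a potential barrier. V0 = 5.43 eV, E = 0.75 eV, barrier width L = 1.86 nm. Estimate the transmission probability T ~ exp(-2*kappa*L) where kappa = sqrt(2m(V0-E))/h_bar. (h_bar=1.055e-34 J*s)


V0 - E = 4.68 eV = 7.4974e-19 J
kappa = sqrt(2 * m * (V0-E)) / h_bar
= sqrt(2 * 9.109e-31 * 7.4974e-19) / 1.055e-34
= 1.1078e+10 /m
2*kappa*L = 2 * 1.1078e+10 * 1.86e-9
= 41.2093
T = exp(-41.2093) = 1.267762e-18

1.267762e-18


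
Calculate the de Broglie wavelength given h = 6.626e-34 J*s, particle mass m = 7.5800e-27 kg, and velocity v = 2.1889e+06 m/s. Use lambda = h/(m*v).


lambda = h / (m * v)
= 6.626e-34 / (7.5800e-27 * 2.1889e+06)
= 6.626e-34 / 1.6592e-20
= 3.9935e-14 m

3.9935e-14


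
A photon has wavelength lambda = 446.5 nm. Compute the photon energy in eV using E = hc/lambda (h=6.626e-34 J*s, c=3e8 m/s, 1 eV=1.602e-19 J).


E = hc / lambda
= (6.626e-34)(3e8) / (446.5e-9)
= 1.9878e-25 / 4.4650e-07
= 4.4520e-19 J
Converting to eV: 4.4520e-19 / 1.602e-19
= 2.779 eV

2.779


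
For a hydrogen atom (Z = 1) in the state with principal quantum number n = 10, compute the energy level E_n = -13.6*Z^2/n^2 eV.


E_n = -13.6 * Z^2 / n^2
= -13.6 * 1^2 / 10^2
= -13.6 * 1 / 100
= -0.136 eV

-0.136


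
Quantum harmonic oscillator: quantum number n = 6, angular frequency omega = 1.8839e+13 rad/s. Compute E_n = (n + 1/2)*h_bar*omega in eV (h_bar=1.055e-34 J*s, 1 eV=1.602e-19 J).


E = (n + 1/2) * h_bar * omega
= (6 + 0.5) * 1.055e-34 * 1.8839e+13
= 6.5 * 1.9875e-21
= 1.2919e-20 J
= 0.0806 eV

0.0806


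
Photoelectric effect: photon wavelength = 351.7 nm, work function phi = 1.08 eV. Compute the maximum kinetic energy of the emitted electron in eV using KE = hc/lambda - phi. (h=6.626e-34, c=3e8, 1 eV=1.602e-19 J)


E_photon = hc / lambda
= (6.626e-34)(3e8) / (351.7e-9)
= 5.6520e-19 J
= 3.5281 eV
KE = E_photon - phi
= 3.5281 - 1.08
= 2.4481 eV

2.4481


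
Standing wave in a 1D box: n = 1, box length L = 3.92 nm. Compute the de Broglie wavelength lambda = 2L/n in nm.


lambda = 2L / n
= 2 * 3.92 / 1
= 7.84 / 1
= 7.84 nm

7.84


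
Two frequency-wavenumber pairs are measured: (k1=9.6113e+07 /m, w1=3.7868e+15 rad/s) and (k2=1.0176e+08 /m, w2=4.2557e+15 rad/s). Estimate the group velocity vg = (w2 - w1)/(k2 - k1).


vg = (w2 - w1) / (k2 - k1)
= (4.2557e+15 - 3.7868e+15) / (1.0176e+08 - 9.6113e+07)
= 4.6890e+14 / 5.6470e+06
= 8.3035e+07 m/s

8.3035e+07


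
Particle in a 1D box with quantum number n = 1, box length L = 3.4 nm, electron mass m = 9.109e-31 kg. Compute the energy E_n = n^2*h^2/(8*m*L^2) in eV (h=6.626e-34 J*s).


E = n^2 * h^2 / (8 * m * L^2)
= 1^2 * (6.626e-34)^2 / (8 * 9.109e-31 * (3.4e-9)^2)
= 1 * 4.3904e-67 / (8 * 9.109e-31 * 1.1560e-17)
= 5.2118e-21 J
= 0.0325 eV

0.0325


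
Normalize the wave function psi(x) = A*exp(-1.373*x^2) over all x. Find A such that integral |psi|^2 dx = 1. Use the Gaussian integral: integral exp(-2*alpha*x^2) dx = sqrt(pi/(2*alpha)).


integral |psi|^2 dx = A^2 * sqrt(pi/(2*alpha)) = 1
A^2 = sqrt(2*alpha/pi)
= sqrt(2 * 1.373 / pi)
= 0.934922
A = sqrt(0.934922)
= 0.9669

0.9669


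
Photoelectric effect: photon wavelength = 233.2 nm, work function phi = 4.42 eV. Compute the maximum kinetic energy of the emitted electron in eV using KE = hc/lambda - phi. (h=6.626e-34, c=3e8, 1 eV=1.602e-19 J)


E_photon = hc / lambda
= (6.626e-34)(3e8) / (233.2e-9)
= 8.5240e-19 J
= 5.3209 eV
KE = E_photon - phi
= 5.3209 - 4.42
= 0.9009 eV

0.9009


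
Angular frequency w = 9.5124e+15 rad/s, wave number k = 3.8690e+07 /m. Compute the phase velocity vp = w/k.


vp = w / k
= 9.5124e+15 / 3.8690e+07
= 2.4586e+08 m/s

2.4586e+08


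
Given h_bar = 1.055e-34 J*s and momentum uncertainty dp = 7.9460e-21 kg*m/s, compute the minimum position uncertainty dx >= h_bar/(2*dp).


dx = h_bar / (2 * dp)
= 1.055e-34 / (2 * 7.9460e-21)
= 1.055e-34 / 1.5892e-20
= 6.6386e-15 m

6.6386e-15


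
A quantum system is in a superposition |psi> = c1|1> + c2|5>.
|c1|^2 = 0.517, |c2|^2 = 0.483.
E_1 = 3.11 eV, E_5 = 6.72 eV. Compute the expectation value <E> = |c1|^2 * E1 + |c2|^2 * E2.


<E> = |c1|^2 * E1 + |c2|^2 * E2
= 0.517 * 3.11 + 0.483 * 6.72
= 1.6079 + 3.2458
= 4.8536 eV

4.8536


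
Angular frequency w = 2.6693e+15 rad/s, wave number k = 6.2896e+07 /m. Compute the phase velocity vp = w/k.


vp = w / k
= 2.6693e+15 / 6.2896e+07
= 4.2440e+07 m/s

4.2440e+07


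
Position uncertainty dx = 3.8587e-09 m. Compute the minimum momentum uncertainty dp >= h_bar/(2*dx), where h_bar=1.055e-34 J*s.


dp = h_bar / (2 * dx)
= 1.055e-34 / (2 * 3.8587e-09)
= 1.055e-34 / 7.7174e-09
= 1.3670e-26 kg*m/s

1.3670e-26


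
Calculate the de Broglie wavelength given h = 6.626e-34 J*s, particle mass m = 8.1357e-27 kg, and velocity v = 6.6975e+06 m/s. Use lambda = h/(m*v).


lambda = h / (m * v)
= 6.626e-34 / (8.1357e-27 * 6.6975e+06)
= 6.626e-34 / 5.4489e-20
= 1.2160e-14 m

1.2160e-14


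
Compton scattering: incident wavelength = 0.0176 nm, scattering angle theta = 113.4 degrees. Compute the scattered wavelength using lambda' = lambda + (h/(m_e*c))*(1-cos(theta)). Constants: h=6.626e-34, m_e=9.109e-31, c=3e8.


Compton wavelength: h/(m_e*c) = 2.4247e-12 m
d_lambda = 2.4247e-12 * (1 - cos(113.4 deg))
= 2.4247e-12 * 1.397148
= 3.3877e-12 m = 0.003388 nm
lambda' = 0.0176 + 0.003388
= 0.020988 nm

0.020988


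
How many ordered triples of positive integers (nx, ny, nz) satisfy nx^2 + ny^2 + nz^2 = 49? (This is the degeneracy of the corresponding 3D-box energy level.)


Enumerate all (nx, ny, nz) with nx^2 + ny^2 + nz^2 = 49:
(2,3,6)
(2,6,3)
(3,2,6)
(3,6,2)
(6,2,3)
(6,3,2)
Total degeneracy = 6

6


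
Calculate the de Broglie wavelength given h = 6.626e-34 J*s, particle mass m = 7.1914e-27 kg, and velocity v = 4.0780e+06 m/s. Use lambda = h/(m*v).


lambda = h / (m * v)
= 6.626e-34 / (7.1914e-27 * 4.0780e+06)
= 6.626e-34 / 2.9327e-20
= 2.2594e-14 m

2.2594e-14


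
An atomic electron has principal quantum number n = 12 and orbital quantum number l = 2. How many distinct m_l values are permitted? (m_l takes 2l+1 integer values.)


m_l ranges from -l to +l in integer steps
So m_l goes from -2 to +2
Count = 2l + 1 = 2*2 + 1
= 5

5


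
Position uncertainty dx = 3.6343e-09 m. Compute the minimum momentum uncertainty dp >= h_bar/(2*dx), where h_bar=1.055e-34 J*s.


dp = h_bar / (2 * dx)
= 1.055e-34 / (2 * 3.6343e-09)
= 1.055e-34 / 7.2686e-09
= 1.4514e-26 kg*m/s

1.4514e-26


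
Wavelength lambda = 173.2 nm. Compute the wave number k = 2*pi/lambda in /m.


k = 2 * pi / lambda
= 6.2832 / (173.2e-9)
= 6.2832 / 1.7320e-07
= 3.6277e+07 /m

3.6277e+07


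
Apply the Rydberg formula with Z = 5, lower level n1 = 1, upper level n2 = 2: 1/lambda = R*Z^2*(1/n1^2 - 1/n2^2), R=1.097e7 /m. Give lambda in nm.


1/lambda = R * Z^2 * (1/n1^2 - 1/n2^2)
= 1.097e7 * 5^2 * (1/1^2 - 1/2^2)
= 1.097e7 * 25 * (1.0 - 0.25)
= 2.0569e+08 /m
lambda = 1 / 2.0569e+08
= 4.8617 nm

4.8617


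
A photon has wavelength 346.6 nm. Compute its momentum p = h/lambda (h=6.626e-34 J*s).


p = h / lambda
= 6.626e-34 / (346.6e-9)
= 6.626e-34 / 3.4660e-07
= 1.9117e-27 kg*m/s

1.9117e-27


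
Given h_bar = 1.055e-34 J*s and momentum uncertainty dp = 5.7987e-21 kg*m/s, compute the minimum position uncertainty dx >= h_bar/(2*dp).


dx = h_bar / (2 * dp)
= 1.055e-34 / (2 * 5.7987e-21)
= 1.055e-34 / 1.1597e-20
= 9.0969e-15 m

9.0969e-15


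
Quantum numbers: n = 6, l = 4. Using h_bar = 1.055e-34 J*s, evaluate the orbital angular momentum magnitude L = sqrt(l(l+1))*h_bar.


L = sqrt(l*(l+1)) * h_bar
= sqrt(4 * 5) * 1.055e-34
= sqrt(20) * 1.055e-34
= 4.4721 * 1.055e-34
= 4.7181e-34 J*s

4.7181e-34


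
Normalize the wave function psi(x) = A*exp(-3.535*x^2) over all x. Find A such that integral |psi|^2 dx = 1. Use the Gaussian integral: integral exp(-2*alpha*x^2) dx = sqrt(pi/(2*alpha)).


integral |psi|^2 dx = A^2 * sqrt(pi/(2*alpha)) = 1
A^2 = sqrt(2*alpha/pi)
= sqrt(2 * 3.535 / pi)
= 1.50015
A = sqrt(1.50015)
= 1.2248

1.2248


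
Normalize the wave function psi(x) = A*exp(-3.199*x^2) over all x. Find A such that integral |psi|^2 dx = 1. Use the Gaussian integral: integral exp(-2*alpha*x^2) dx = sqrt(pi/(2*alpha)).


integral |psi|^2 dx = A^2 * sqrt(pi/(2*alpha)) = 1
A^2 = sqrt(2*alpha/pi)
= sqrt(2 * 3.199 / pi)
= 1.427076
A = sqrt(1.427076)
= 1.1946

1.1946


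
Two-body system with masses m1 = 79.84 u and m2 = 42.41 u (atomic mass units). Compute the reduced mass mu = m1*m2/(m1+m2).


mu = m1 * m2 / (m1 + m2)
= 79.84 * 42.41 / (79.84 + 42.41)
= 3386.0144 / 122.25
= 27.6975 u

27.6975


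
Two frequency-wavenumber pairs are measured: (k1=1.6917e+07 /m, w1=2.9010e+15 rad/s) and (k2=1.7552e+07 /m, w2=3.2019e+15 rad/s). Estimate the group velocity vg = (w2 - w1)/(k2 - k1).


vg = (w2 - w1) / (k2 - k1)
= (3.2019e+15 - 2.9010e+15) / (1.7552e+07 - 1.6917e+07)
= 3.0090e+14 / 6.3500e+05
= 4.7386e+08 m/s

4.7386e+08


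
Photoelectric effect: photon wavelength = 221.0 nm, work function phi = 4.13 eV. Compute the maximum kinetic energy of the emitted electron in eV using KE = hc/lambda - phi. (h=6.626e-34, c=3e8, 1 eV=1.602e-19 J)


E_photon = hc / lambda
= (6.626e-34)(3e8) / (221.0e-9)
= 8.9946e-19 J
= 5.6146 eV
KE = E_photon - phi
= 5.6146 - 4.13
= 1.4846 eV

1.4846


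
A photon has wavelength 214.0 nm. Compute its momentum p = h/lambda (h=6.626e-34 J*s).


p = h / lambda
= 6.626e-34 / (214.0e-9)
= 6.626e-34 / 2.1400e-07
= 3.0963e-27 kg*m/s

3.0963e-27


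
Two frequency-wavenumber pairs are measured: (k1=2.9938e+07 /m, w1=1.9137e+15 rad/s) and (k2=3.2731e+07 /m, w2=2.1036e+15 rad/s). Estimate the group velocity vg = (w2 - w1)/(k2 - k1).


vg = (w2 - w1) / (k2 - k1)
= (2.1036e+15 - 1.9137e+15) / (3.2731e+07 - 2.9938e+07)
= 1.8990e+14 / 2.7930e+06
= 6.7991e+07 m/s

6.7991e+07


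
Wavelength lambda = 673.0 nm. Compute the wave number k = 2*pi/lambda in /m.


k = 2 * pi / lambda
= 6.2832 / (673.0e-9)
= 6.2832 / 6.7300e-07
= 9.3361e+06 /m

9.3361e+06


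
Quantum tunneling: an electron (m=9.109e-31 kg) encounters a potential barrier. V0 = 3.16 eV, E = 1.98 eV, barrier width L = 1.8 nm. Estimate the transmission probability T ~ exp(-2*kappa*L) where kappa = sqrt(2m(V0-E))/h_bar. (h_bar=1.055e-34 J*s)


V0 - E = 1.18 eV = 1.8904e-19 J
kappa = sqrt(2 * m * (V0-E)) / h_bar
= sqrt(2 * 9.109e-31 * 1.8904e-19) / 1.055e-34
= 5.5625e+09 /m
2*kappa*L = 2 * 5.5625e+09 * 1.8e-9
= 20.025
T = exp(-20.025) = 2.010252e-09

2.010252e-09


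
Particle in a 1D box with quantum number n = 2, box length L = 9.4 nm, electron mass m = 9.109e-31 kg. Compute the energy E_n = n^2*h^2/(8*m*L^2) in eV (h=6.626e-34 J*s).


E = n^2 * h^2 / (8 * m * L^2)
= 2^2 * (6.626e-34)^2 / (8 * 9.109e-31 * (9.4e-9)^2)
= 4 * 4.3904e-67 / (8 * 9.109e-31 * 8.8360e-17)
= 2.7274e-21 J
= 0.017 eV

0.017


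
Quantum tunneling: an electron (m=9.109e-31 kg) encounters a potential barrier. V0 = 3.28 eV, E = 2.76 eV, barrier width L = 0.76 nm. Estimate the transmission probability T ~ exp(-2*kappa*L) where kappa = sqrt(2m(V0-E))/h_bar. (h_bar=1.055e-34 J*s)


V0 - E = 0.52 eV = 8.3304e-20 J
kappa = sqrt(2 * m * (V0-E)) / h_bar
= sqrt(2 * 9.109e-31 * 8.3304e-20) / 1.055e-34
= 3.6926e+09 /m
2*kappa*L = 2 * 3.6926e+09 * 0.76e-9
= 5.6127
T = exp(-5.6127) = 3.651076e-03

3.651076e-03


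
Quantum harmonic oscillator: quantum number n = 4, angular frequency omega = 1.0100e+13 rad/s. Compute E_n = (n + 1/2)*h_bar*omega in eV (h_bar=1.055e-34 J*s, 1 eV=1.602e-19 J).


E = (n + 1/2) * h_bar * omega
= (4 + 0.5) * 1.055e-34 * 1.0100e+13
= 4.5 * 1.0655e-21
= 4.7950e-21 J
= 0.0299 eV

0.0299


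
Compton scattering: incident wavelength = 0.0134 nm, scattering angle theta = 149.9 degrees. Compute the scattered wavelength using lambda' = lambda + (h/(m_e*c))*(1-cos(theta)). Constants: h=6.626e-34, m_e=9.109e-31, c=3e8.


Compton wavelength: h/(m_e*c) = 2.4247e-12 m
d_lambda = 2.4247e-12 * (1 - cos(149.9 deg))
= 2.4247e-12 * 1.865151
= 4.5224e-12 m = 0.004522 nm
lambda' = 0.0134 + 0.004522
= 0.017922 nm

0.017922


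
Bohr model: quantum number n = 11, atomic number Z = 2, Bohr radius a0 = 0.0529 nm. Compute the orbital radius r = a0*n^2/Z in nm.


r = a0 * n^2 / Z
= 0.0529 * 11^2 / 2
= 0.0529 * 121 / 2
= 3.2005 nm

3.2005


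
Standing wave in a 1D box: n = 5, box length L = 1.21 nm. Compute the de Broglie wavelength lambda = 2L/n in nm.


lambda = 2L / n
= 2 * 1.21 / 5
= 2.42 / 5
= 0.484 nm

0.484


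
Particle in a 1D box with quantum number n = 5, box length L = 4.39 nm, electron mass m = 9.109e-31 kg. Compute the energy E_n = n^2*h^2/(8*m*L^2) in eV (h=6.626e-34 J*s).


E = n^2 * h^2 / (8 * m * L^2)
= 5^2 * (6.626e-34)^2 / (8 * 9.109e-31 * (4.39e-9)^2)
= 25 * 4.3904e-67 / (8 * 9.109e-31 * 1.9272e-17)
= 7.8154e-20 J
= 0.4879 eV

0.4879


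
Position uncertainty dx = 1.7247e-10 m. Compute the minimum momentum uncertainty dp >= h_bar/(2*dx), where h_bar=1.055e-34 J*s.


dp = h_bar / (2 * dx)
= 1.055e-34 / (2 * 1.7247e-10)
= 1.055e-34 / 3.4494e-10
= 3.0585e-25 kg*m/s

3.0585e-25


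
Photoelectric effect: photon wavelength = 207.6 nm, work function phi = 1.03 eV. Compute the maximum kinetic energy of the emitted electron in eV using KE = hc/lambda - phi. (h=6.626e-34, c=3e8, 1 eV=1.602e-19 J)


E_photon = hc / lambda
= (6.626e-34)(3e8) / (207.6e-9)
= 9.5751e-19 J
= 5.977 eV
KE = E_photon - phi
= 5.977 - 1.03
= 4.947 eV

4.947


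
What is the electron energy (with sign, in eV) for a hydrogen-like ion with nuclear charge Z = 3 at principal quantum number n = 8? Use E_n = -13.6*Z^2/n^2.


E_n = -13.6 * Z^2 / n^2
= -13.6 * 3^2 / 8^2
= -13.6 * 9 / 64
= -1.9125 eV

-1.9125


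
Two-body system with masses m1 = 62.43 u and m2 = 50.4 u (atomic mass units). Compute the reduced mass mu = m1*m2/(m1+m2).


mu = m1 * m2 / (m1 + m2)
= 62.43 * 50.4 / (62.43 + 50.4)
= 3146.472 / 112.83
= 27.8868 u

27.8868


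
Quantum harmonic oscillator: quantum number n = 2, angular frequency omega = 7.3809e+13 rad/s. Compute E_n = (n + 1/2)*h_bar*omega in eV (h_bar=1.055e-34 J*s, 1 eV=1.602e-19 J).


E = (n + 1/2) * h_bar * omega
= (2 + 0.5) * 1.055e-34 * 7.3809e+13
= 2.5 * 7.7868e-21
= 1.9467e-20 J
= 0.1215 eV

0.1215


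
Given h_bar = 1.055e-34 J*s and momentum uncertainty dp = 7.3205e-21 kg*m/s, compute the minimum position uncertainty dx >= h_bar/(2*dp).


dx = h_bar / (2 * dp)
= 1.055e-34 / (2 * 7.3205e-21)
= 1.055e-34 / 1.4641e-20
= 7.2058e-15 m

7.2058e-15


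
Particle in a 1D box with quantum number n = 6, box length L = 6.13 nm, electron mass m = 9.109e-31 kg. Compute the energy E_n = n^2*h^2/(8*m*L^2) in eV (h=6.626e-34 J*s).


E = n^2 * h^2 / (8 * m * L^2)
= 6^2 * (6.626e-34)^2 / (8 * 9.109e-31 * (6.13e-9)^2)
= 36 * 4.3904e-67 / (8 * 9.109e-31 * 3.7577e-17)
= 5.7720e-20 J
= 0.3603 eV

0.3603


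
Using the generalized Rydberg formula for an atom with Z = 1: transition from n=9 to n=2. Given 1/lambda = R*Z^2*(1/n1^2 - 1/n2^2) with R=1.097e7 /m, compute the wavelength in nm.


1/lambda = R * Z^2 * (1/n1^2 - 1/n2^2)
= 1.097e7 * 1^2 * (1/2^2 - 1/9^2)
= 1.097e7 * 1 * (0.25 - 0.012346)
= 2.6071e+06 /m
lambda = 1 / 2.6071e+06
= 383.5727 nm

383.5727


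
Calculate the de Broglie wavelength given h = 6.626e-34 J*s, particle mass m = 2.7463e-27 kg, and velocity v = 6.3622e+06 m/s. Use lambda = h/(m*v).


lambda = h / (m * v)
= 6.626e-34 / (2.7463e-27 * 6.3622e+06)
= 6.626e-34 / 1.7473e-20
= 3.7922e-14 m

3.7922e-14


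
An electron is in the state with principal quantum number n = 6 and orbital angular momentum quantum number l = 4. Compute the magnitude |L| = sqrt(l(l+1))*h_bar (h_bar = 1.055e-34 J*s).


L = sqrt(l*(l+1)) * h_bar
= sqrt(4 * 5) * 1.055e-34
= sqrt(20) * 1.055e-34
= 4.4721 * 1.055e-34
= 4.7181e-34 J*s

4.7181e-34


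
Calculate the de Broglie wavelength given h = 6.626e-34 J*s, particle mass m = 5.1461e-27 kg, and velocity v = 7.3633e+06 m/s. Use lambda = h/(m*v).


lambda = h / (m * v)
= 6.626e-34 / (5.1461e-27 * 7.3633e+06)
= 6.626e-34 / 3.7892e-20
= 1.7486e-14 m

1.7486e-14


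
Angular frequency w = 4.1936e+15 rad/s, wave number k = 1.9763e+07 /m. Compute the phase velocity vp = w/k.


vp = w / k
= 4.1936e+15 / 1.9763e+07
= 2.1219e+08 m/s

2.1219e+08


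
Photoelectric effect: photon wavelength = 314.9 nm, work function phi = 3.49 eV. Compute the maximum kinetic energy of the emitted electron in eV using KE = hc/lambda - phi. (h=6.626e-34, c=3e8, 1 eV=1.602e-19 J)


E_photon = hc / lambda
= (6.626e-34)(3e8) / (314.9e-9)
= 6.3125e-19 J
= 3.9404 eV
KE = E_photon - phi
= 3.9404 - 3.49
= 0.4504 eV

0.4504


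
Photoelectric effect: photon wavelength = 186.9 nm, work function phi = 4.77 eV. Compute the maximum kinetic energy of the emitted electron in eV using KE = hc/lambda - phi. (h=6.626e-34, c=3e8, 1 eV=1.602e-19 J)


E_photon = hc / lambda
= (6.626e-34)(3e8) / (186.9e-9)
= 1.0636e-18 J
= 6.639 eV
KE = E_photon - phi
= 6.639 - 4.77
= 1.869 eV

1.869


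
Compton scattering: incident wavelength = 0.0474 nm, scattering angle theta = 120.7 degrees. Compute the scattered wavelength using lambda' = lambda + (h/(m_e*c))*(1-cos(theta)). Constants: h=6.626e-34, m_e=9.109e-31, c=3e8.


Compton wavelength: h/(m_e*c) = 2.4247e-12 m
d_lambda = 2.4247e-12 * (1 - cos(120.7 deg))
= 2.4247e-12 * 1.510543
= 3.6626e-12 m = 0.003663 nm
lambda' = 0.0474 + 0.003663
= 0.051063 nm

0.051063


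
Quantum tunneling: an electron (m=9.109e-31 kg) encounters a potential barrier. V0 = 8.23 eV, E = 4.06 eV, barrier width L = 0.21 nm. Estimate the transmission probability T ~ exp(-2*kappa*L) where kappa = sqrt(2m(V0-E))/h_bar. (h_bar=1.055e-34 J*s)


V0 - E = 4.17 eV = 6.6803e-19 J
kappa = sqrt(2 * m * (V0-E)) / h_bar
= sqrt(2 * 9.109e-31 * 6.6803e-19) / 1.055e-34
= 1.0457e+10 /m
2*kappa*L = 2 * 1.0457e+10 * 0.21e-9
= 4.3918
T = exp(-4.3918) = 1.237794e-02

1.237794e-02


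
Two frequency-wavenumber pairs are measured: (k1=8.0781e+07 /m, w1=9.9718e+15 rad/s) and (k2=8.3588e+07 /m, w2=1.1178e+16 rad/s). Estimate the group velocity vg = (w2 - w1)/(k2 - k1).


vg = (w2 - w1) / (k2 - k1)
= (1.1178e+16 - 9.9718e+15) / (8.3588e+07 - 8.0781e+07)
= 1.2062e+15 / 2.8070e+06
= 4.2971e+08 m/s

4.2971e+08


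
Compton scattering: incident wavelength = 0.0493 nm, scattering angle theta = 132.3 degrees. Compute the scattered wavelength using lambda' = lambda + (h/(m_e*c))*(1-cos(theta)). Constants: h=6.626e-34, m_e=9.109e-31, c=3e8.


Compton wavelength: h/(m_e*c) = 2.4247e-12 m
d_lambda = 2.4247e-12 * (1 - cos(132.3 deg))
= 2.4247e-12 * 1.673013
= 4.0566e-12 m = 0.004057 nm
lambda' = 0.0493 + 0.004057
= 0.053357 nm

0.053357


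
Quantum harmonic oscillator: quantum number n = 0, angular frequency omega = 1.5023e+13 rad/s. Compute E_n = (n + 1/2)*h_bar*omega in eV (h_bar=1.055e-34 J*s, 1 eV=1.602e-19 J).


E = (n + 1/2) * h_bar * omega
= (0 + 0.5) * 1.055e-34 * 1.5023e+13
= 0.5 * 1.5849e-21
= 7.9246e-22 J
= 0.0049 eV

0.0049


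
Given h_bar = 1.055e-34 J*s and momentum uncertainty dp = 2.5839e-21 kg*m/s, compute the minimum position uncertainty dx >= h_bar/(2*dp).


dx = h_bar / (2 * dp)
= 1.055e-34 / (2 * 2.5839e-21)
= 1.055e-34 / 5.1678e-21
= 2.0415e-14 m

2.0415e-14


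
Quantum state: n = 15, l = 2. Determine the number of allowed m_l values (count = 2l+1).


m_l ranges from -l to +l in integer steps
So m_l goes from -2 to +2
Count = 2l + 1 = 2*2 + 1
= 5

5


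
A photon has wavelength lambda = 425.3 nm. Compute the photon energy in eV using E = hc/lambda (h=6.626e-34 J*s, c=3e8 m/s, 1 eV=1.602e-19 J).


E = hc / lambda
= (6.626e-34)(3e8) / (425.3e-9)
= 1.9878e-25 / 4.2530e-07
= 4.6739e-19 J
Converting to eV: 4.6739e-19 / 1.602e-19
= 2.9175 eV

2.9175


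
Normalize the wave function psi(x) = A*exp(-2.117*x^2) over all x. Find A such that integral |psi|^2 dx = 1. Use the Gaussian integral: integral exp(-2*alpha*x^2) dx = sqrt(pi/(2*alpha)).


integral |psi|^2 dx = A^2 * sqrt(pi/(2*alpha)) = 1
A^2 = sqrt(2*alpha/pi)
= sqrt(2 * 2.117 / pi)
= 1.160915
A = sqrt(1.160915)
= 1.0775

1.0775


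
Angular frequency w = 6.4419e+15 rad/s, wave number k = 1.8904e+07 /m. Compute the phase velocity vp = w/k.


vp = w / k
= 6.4419e+15 / 1.8904e+07
= 3.4077e+08 m/s

3.4077e+08


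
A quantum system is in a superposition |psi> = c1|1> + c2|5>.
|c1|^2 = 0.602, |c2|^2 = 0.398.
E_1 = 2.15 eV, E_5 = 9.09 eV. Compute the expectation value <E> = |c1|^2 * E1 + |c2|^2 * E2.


<E> = |c1|^2 * E1 + |c2|^2 * E2
= 0.602 * 2.15 + 0.398 * 9.09
= 1.2943 + 3.6178
= 4.9121 eV

4.9121


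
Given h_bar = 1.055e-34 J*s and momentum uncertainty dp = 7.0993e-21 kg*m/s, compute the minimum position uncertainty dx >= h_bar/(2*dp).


dx = h_bar / (2 * dp)
= 1.055e-34 / (2 * 7.0993e-21)
= 1.055e-34 / 1.4199e-20
= 7.4303e-15 m

7.4303e-15


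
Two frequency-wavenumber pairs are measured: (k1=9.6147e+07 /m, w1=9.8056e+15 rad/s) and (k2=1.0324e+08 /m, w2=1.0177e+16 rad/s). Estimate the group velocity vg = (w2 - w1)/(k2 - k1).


vg = (w2 - w1) / (k2 - k1)
= (1.0177e+16 - 9.8056e+15) / (1.0324e+08 - 9.6147e+07)
= 3.7140e+14 / 7.0930e+06
= 5.2361e+07 m/s

5.2361e+07


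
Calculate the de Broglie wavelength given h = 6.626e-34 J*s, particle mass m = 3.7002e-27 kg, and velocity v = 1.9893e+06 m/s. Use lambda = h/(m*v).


lambda = h / (m * v)
= 6.626e-34 / (3.7002e-27 * 1.9893e+06)
= 6.626e-34 / 7.3608e-21
= 9.0017e-14 m

9.0017e-14


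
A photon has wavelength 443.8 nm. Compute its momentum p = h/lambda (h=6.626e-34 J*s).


p = h / lambda
= 6.626e-34 / (443.8e-9)
= 6.626e-34 / 4.4380e-07
= 1.4930e-27 kg*m/s

1.4930e-27


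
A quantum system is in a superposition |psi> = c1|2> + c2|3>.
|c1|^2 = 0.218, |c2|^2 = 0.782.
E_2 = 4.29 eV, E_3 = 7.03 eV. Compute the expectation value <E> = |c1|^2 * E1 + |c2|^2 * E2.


<E> = |c1|^2 * E1 + |c2|^2 * E2
= 0.218 * 4.29 + 0.782 * 7.03
= 0.9352 + 5.4975
= 6.4327 eV

6.4327


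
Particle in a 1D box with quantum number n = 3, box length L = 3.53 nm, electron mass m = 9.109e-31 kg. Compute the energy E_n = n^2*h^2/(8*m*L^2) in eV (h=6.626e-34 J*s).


E = n^2 * h^2 / (8 * m * L^2)
= 3^2 * (6.626e-34)^2 / (8 * 9.109e-31 * (3.53e-9)^2)
= 9 * 4.3904e-67 / (8 * 9.109e-31 * 1.2461e-17)
= 4.3515e-20 J
= 0.2716 eV

0.2716


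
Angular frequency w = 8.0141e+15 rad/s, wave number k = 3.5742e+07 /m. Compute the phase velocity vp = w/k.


vp = w / k
= 8.0141e+15 / 3.5742e+07
= 2.2422e+08 m/s

2.2422e+08


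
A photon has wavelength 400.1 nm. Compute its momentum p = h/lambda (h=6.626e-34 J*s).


p = h / lambda
= 6.626e-34 / (400.1e-9)
= 6.626e-34 / 4.0010e-07
= 1.6561e-27 kg*m/s

1.6561e-27


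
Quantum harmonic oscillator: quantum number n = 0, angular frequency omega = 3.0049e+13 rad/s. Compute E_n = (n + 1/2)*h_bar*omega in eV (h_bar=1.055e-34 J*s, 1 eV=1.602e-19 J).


E = (n + 1/2) * h_bar * omega
= (0 + 0.5) * 1.055e-34 * 3.0049e+13
= 0.5 * 3.1702e-21
= 1.5851e-21 J
= 0.0099 eV

0.0099


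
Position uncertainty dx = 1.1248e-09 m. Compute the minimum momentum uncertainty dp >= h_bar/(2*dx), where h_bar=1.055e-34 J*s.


dp = h_bar / (2 * dx)
= 1.055e-34 / (2 * 1.1248e-09)
= 1.055e-34 / 2.2496e-09
= 4.6897e-26 kg*m/s

4.6897e-26


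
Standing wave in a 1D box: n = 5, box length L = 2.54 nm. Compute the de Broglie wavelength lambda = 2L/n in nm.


lambda = 2L / n
= 2 * 2.54 / 5
= 5.08 / 5
= 1.016 nm

1.016


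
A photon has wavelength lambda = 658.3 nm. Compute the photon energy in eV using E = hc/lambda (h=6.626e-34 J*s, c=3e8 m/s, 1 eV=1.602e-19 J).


E = hc / lambda
= (6.626e-34)(3e8) / (658.3e-9)
= 1.9878e-25 / 6.5830e-07
= 3.0196e-19 J
Converting to eV: 3.0196e-19 / 1.602e-19
= 1.8849 eV

1.8849


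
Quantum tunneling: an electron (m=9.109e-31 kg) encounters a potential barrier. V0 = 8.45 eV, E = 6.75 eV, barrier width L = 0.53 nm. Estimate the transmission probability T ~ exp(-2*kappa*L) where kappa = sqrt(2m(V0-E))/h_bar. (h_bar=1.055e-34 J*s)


V0 - E = 1.7 eV = 2.7234e-19 J
kappa = sqrt(2 * m * (V0-E)) / h_bar
= sqrt(2 * 9.109e-31 * 2.7234e-19) / 1.055e-34
= 6.6766e+09 /m
2*kappa*L = 2 * 6.6766e+09 * 0.53e-9
= 7.0772
T = exp(-7.0772) = 8.441609e-04

8.441609e-04


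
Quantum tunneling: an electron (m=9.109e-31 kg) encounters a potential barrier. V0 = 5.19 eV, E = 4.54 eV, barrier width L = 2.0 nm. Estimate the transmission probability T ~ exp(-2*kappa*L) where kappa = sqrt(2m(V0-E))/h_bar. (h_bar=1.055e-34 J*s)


V0 - E = 0.65 eV = 1.0413e-19 J
kappa = sqrt(2 * m * (V0-E)) / h_bar
= sqrt(2 * 9.109e-31 * 1.0413e-19) / 1.055e-34
= 4.1284e+09 /m
2*kappa*L = 2 * 4.1284e+09 * 2.0e-9
= 16.5138
T = exp(-16.5138) = 6.732366e-08

6.732366e-08


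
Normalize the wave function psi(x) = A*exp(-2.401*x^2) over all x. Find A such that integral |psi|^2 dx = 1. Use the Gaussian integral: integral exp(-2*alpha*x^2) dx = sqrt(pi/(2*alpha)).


integral |psi|^2 dx = A^2 * sqrt(pi/(2*alpha)) = 1
A^2 = sqrt(2*alpha/pi)
= sqrt(2 * 2.401 / pi)
= 1.236335
A = sqrt(1.236335)
= 1.1119

1.1119


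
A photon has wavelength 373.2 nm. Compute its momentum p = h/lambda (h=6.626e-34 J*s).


p = h / lambda
= 6.626e-34 / (373.2e-9)
= 6.626e-34 / 3.7320e-07
= 1.7755e-27 kg*m/s

1.7755e-27


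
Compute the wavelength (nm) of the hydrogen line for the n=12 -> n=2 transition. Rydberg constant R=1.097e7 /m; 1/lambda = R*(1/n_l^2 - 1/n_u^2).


1/lambda = R * (1/n_l^2 - 1/n_u^2)
= 1.097e7 * (1/2^2 - 1/12^2)
= 1.097e7 * (0.25 - 0.006944)
= 1.097e7 * 0.243056
= 2.6663e+06 /m
lambda = 1 / 2.6663e+06 = 375.0488 nm

375.0488


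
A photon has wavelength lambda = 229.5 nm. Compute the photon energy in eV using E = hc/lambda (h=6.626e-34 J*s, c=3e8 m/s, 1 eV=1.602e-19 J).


E = hc / lambda
= (6.626e-34)(3e8) / (229.5e-9)
= 1.9878e-25 / 2.2950e-07
= 8.6614e-19 J
Converting to eV: 8.6614e-19 / 1.602e-19
= 5.4066 eV

5.4066


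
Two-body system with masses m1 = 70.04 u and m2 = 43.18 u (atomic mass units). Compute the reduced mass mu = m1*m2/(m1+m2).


mu = m1 * m2 / (m1 + m2)
= 70.04 * 43.18 / (70.04 + 43.18)
= 3024.3272 / 113.22
= 26.712 u

26.712


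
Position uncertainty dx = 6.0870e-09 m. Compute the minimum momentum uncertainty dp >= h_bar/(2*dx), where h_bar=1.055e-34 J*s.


dp = h_bar / (2 * dx)
= 1.055e-34 / (2 * 6.0870e-09)
= 1.055e-34 / 1.2174e-08
= 8.6660e-27 kg*m/s

8.6660e-27


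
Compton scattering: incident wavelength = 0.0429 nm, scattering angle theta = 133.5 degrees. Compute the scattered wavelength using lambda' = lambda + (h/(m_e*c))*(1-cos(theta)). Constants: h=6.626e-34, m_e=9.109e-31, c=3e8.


Compton wavelength: h/(m_e*c) = 2.4247e-12 m
d_lambda = 2.4247e-12 * (1 - cos(133.5 deg))
= 2.4247e-12 * 1.688355
= 4.0938e-12 m = 0.004094 nm
lambda' = 0.0429 + 0.004094
= 0.046994 nm

0.046994


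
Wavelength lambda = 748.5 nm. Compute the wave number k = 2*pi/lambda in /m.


k = 2 * pi / lambda
= 6.2832 / (748.5e-9)
= 6.2832 / 7.4850e-07
= 8.3944e+06 /m

8.3944e+06


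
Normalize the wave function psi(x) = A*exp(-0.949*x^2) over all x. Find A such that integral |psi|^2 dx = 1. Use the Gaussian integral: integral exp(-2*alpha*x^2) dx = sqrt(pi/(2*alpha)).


integral |psi|^2 dx = A^2 * sqrt(pi/(2*alpha)) = 1
A^2 = sqrt(2*alpha/pi)
= sqrt(2 * 0.949 / pi)
= 0.777272
A = sqrt(0.777272)
= 0.8816

0.8816
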